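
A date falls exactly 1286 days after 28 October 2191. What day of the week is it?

Oct 28, 2191 is a Friday.
1286 mod 7 = 5, so 1286 days after a Friday is Friday + 5 = Wednesday.

Wednesday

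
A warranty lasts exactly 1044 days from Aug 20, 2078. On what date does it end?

+365 (one year) → Aug 20, 2079 (679 left).
+366 (one year; includes Feb 29, 2080) → Aug 20, 2080 (313 left).
Aug has 31 days: +12 → Sep 1, 2080 (301 left).
Sep has 30 days: +30 → Oct 1, 2080 (271 left).
Oct has 31 days: +31 → Nov 1, 2080 (240 left).
Nov has 30 days: +30 → Dec 1, 2080 (210 left).
Dec has 31 days: +31 → Jan 1, 2081 (179 left).
Jan has 31 days: +31 → Feb 1, 2081 (148 left).
Feb has 28 days: +28 → Mar 1, 2081 (120 left).
Mar has 31 days: +31 → Apr 1, 2081 (89 left).
Apr has 30 days: +30 → May 1, 2081 (59 left).
May has 31 days: +31 → Jun 1, 2081 (28 left).
+28 → Jun 29, 2081.

June 29, 2081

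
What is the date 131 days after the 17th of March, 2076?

Mar has 31 days: +15 → Apr 1, 2076 (116 left).
Apr has 30 days: +30 → May 1, 2076 (86 left).
May has 31 days: +31 → Jun 1, 2076 (55 left).
Jun has 30 days: +30 → Jul 1, 2076 (25 left).
+25 → Jul 26, 2076.

July 26, 2076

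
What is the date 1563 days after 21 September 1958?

January 1, 1963

+365 (one year) → Sep 21, 1959 (1198 left).
+366 (one year; includes Feb 29, 1960) → Sep 21, 1960 (832 left).
+365 (one year) → Sep 21, 1961 (467 left).
+365 (one year) → Sep 21, 1962 (102 left).
Sep has 30 days: +10 → Oct 1, 1962 (92 left).
Oct has 31 days: +31 → Nov 1, 1962 (61 left).
Nov has 30 days: +30 → Dec 1, 1962 (31 left).
Dec has 31 days: +31 → Jan 1, 1963 (0 left).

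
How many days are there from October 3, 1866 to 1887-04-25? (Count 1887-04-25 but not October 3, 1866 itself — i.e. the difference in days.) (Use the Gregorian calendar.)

7509

Oct 3, 1866 → Oct 3, 1867: 365 days.
Oct 3, 1867 → Oct 3, 1868: 366 days (Feb 29, 1868 is in that span).
Oct 3, 1868 → Oct 3, 1869: 365 days.
Oct 3, 1869 → Oct 3, 1870: 365 days.
Oct 3, 1870 → Oct 3, 1871: 365 days.
Oct 3, 1871 → Oct 3, 1872: 366 days (Feb 29, 1872 is in that span).
Oct 3, 1872 → Oct 3, 1873: 365 days.
Oct 3, 1873 → Oct 3, 1874: 365 days.
Oct 3, 1874 → Oct 3, 1875: 365 days.
Oct 3, 1875 → Oct 3, 1876: 366 days (Feb 29, 1876 is in that span).
Oct 3, 1876 → Oct 3, 1877: 365 days.
Oct 3, 1877 → Oct 3, 1878: 365 days.
Oct 3, 1878 → Oct 3, 1879: 365 days.
Oct 3, 1879 → Oct 3, 1880: 366 days (Feb 29, 1880 is in that span).
Oct 3, 1880 → Oct 3, 1881: 365 days.
Oct 3, 1881 → Oct 3, 1882: 365 days.
Oct 3, 1882 → Oct 3, 1883: 365 days.
Oct 3, 1883 → Oct 3, 1884: 366 days (Feb 29, 1884 is in that span).
Oct 3, 1884 → Oct 3, 1885: 365 days.
Oct 3, 1885 → Oct 3, 1886: 365 days.
Oct 3, 1886 → Nov 3, 1886: 31 days (October has 31).
Nov 3, 1886 → Dec 3, 1886: 30 days (November has 30).
Dec 3, 1886 → Jan 3, 1887: 31 days (December has 31).
Jan 3, 1887 → Feb 3, 1887: 31 days (January has 31).
Feb 3, 1887 → Mar 3, 1887: 28 days (February has 28).
Mar 3, 1887 → Apr 3, 1887: 31 days (March has 31).
Apr 3, 1887 → Apr 25, 1887: 22 days.
Total: 7509 days.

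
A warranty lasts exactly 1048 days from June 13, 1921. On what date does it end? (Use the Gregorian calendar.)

April 26, 1924

+365 (one year) → Jun 13, 1922 (683 left).
+365 (one year) → Jun 13, 1923 (318 left).
Jun has 30 days: +18 → Jul 1, 1923 (300 left).
Jul has 31 days: +31 → Aug 1, 1923 (269 left).
Aug has 31 days: +31 → Sep 1, 1923 (238 left).
Sep has 30 days: +30 → Oct 1, 1923 (208 left).
Oct has 31 days: +31 → Nov 1, 1923 (177 left).
Nov has 30 days: +30 → Dec 1, 1923 (147 left).
Dec has 31 days: +31 → Jan 1, 1924 (116 left).
Jan has 31 days: +31 → Feb 1, 1924 (85 left).
Feb has 29 days: +29 → Mar 1, 1924 (56 left).
Mar has 31 days: +31 → Apr 1, 1924 (25 left).
+25 → Apr 26, 1924.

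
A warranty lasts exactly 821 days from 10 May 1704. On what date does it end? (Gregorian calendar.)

+365 (one year) → May 10, 1705 (456 left).
+365 (one year) → May 10, 1706 (91 left).
May has 31 days: +22 → Jun 1, 1706 (69 left).
Jun has 30 days: +30 → Jul 1, 1706 (39 left).
Jul has 31 days: +31 → Aug 1, 1706 (8 left).
+8 → Aug 9, 1706.

August 9, 1706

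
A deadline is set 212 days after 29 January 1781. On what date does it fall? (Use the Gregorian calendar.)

August 29, 1781

Jan has 31 days: +3 → Feb 1, 1781 (209 left).
Feb has 28 days: +28 → Mar 1, 1781 (181 left).
Mar has 31 days: +31 → Apr 1, 1781 (150 left).
Apr has 30 days: +30 → May 1, 1781 (120 left).
May has 31 days: +31 → Jun 1, 1781 (89 left).
Jun has 30 days: +30 → Jul 1, 1781 (59 left).
Jul has 31 days: +31 → Aug 1, 1781 (28 left).
+28 → Aug 29, 1781.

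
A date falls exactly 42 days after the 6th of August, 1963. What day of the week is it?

Tuesday

First find the weekday of Aug 6, 1963. Doomsday rule: the anchor day for the 1900s is Wednesday. For year 63: 63÷12 = 5 r 3, and 3÷4 = 0, so 5+3+0 = 8.
Wednesday + 8 ≡ Thursday — that's 1963's doomsday.
In August the doomsday date is Aug 8.
Aug 6 is 2 days before Aug 8; 2 mod 7 = 2, so Thursday − 2 = Tuesday.
42 mod 7 = 0, so 42 days after a Tuesday is Tuesday + 0 = Tuesday.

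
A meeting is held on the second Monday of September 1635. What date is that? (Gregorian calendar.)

September 1, 1635 is a Saturday.
The first Monday is therefore September 3 (2 days later).
The second Monday is 3 + 1×7 = September 10.

September 10, 1635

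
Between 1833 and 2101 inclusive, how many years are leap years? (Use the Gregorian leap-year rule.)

Multiples of 4 in [1833,2101]: 67.
Of those, multiples of 100: 3 (not leap unless ÷400).
Multiples of 400: 1.
Leap years = 67 − 3 + 1 = 65.

65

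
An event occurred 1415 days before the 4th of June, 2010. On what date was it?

−365 (one year) → Jun 4, 2009 (1050 left).
−365 (one year) → Jun 4, 2008 (685 left).
−366 (one year; includes Feb 29, 2008) → Jun 4, 2007 (319 left).
−4 → May 31, 2007 (end of May, 31 days; 315 left).
−31 → Apr 30, 2007 (end of Apr, 30 days; 284 left).
−30 → Mar 31, 2007 (end of Mar, 31 days; 254 left).
−31 → Feb 28, 2007 (end of Feb, 28 days; 223 left).
−28 → Jan 31, 2007 (end of Jan, 31 days; 195 left).
−31 → Dec 31, 2006 (end of Dec, 31 days; 164 left).
−31 → Nov 30, 2006 (end of Nov, 30 days; 133 left).
−30 → Oct 31, 2006 (end of Oct, 31 days; 103 left).
−31 → Sep 30, 2006 (end of Sep, 30 days; 72 left).
−30 → Aug 31, 2006 (end of Aug, 31 days; 42 left).
−31 → Jul 31, 2006 (end of Jul, 31 days; 11 left).
−11 → Jul 20, 2006.

July 20, 2006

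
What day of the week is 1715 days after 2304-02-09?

Tuesday

Feb 9, 2304 is a Tuesday.
1715 mod 7 = 0, so 1715 days after a Tuesday is Tuesday + 0 = Tuesday.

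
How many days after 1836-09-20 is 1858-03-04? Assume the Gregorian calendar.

7835

Sep 20, 1836 → Sep 20, 1837: 365 days.
Sep 20, 1837 → Sep 20, 1838: 365 days.
Sep 20, 1838 → Sep 20, 1839: 365 days.
Sep 20, 1839 → Sep 20, 1840: 366 days (Feb 29, 1840 is in that span).
Sep 20, 1840 → Sep 20, 1841: 365 days.
Sep 20, 1841 → Sep 20, 1842: 365 days.
Sep 20, 1842 → Sep 20, 1843: 365 days.
Sep 20, 1843 → Sep 20, 1844: 366 days (Feb 29, 1844 is in that span).
Sep 20, 1844 → Sep 20, 1845: 365 days.
Sep 20, 1845 → Sep 20, 1846: 365 days.
Sep 20, 1846 → Sep 20, 1847: 365 days.
Sep 20, 1847 → Sep 20, 1848: 366 days (Feb 29, 1848 is in that span).
Sep 20, 1848 → Sep 20, 1849: 365 days.
Sep 20, 1849 → Sep 20, 1850: 365 days.
Sep 20, 1850 → Sep 20, 1851: 365 days.
Sep 20, 1851 → Sep 20, 1852: 366 days (Feb 29, 1852 is in that span).
Sep 20, 1852 → Sep 20, 1853: 365 days.
Sep 20, 1853 → Sep 20, 1854: 365 days.
Sep 20, 1854 → Sep 20, 1855: 365 days.
Sep 20, 1855 → Sep 20, 1856: 366 days (Feb 29, 1856 is in that span).
Sep 20, 1856 → Sep 20, 1857: 365 days.
Sep 20, 1857 → Oct 20, 1857: 30 days (September has 30).
Oct 20, 1857 → Nov 20, 1857: 31 days (October has 31).
Nov 20, 1857 → Dec 20, 1857: 30 days (November has 30).
Dec 20, 1857 → Jan 20, 1858: 31 days (December has 31).
Jan 20, 1858 → Feb 20, 1858: 31 days (January has 31).
Feb 20, 1858 → Mar 4, 1858: 12 days.
Total: 7835 days.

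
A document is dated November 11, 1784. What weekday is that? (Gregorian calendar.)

Thursday

Doomsday rule: the anchor day for the 1700s is Sunday. For year 84: 84÷12 = 7 r 0, and 0÷4 = 0, so 7+0+0 = 7.
Sunday + 7 ≡ Sunday — that's 1784's doomsday.
In November the doomsday date is Nov 7.
Nov 11 is 4 days after Nov 7; 4 mod 7 = 4, so Sunday + 4 = Thursday.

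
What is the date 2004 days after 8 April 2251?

October 2, 2256

+366 (one year; includes Feb 29, 2252) → Apr 8, 2252 (1638 left).
+365 (one year) → Apr 8, 2253 (1273 left).
+365 (one year) → Apr 8, 2254 (908 left).
+365 (one year) → Apr 8, 2255 (543 left).
+366 (one year; includes Feb 29, 2256) → Apr 8, 2256 (177 left).
Apr has 30 days: +23 → May 1, 2256 (154 left).
May has 31 days: +31 → Jun 1, 2256 (123 left).
Jun has 30 days: +30 → Jul 1, 2256 (93 left).
Jul has 31 days: +31 → Aug 1, 2256 (62 left).
Aug has 31 days: +31 → Sep 1, 2256 (31 left).
Sep has 30 days: +30 → Oct 1, 2256 (1 left).
+1 → Oct 2, 2256.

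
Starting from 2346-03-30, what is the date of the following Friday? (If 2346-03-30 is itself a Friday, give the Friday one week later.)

Mar 30, 2346 is a Saturday.
From Saturday to the next Friday is 6 days.
Mar 30, 2346 + 6 = Apr 5, 2346.

April 5, 2346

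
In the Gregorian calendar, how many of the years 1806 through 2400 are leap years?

145

Multiples of 4 in [1806,2400]: 149.
Of those, multiples of 100: 6 (not leap unless ÷400).
Multiples of 400: 2.
Leap years = 149 − 6 + 2 = 145.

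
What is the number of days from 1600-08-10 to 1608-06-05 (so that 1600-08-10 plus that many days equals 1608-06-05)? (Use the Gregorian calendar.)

Aug 10, 1600 → Aug 10, 1601: 365 days.
Aug 10, 1601 → Aug 10, 1602: 365 days.
Aug 10, 1602 → Aug 10, 1603: 365 days.
Aug 10, 1603 → Aug 10, 1604: 366 days (Feb 29, 1604 is in that span).
Aug 10, 1604 → Aug 10, 1605: 365 days.
Aug 10, 1605 → Aug 10, 1606: 365 days.
Aug 10, 1606 → Aug 10, 1607: 365 days.
Aug 10, 1607 → Sep 10, 1607: 31 days (August has 31).
Sep 10, 1607 → Oct 10, 1607: 30 days (September has 30).
Oct 10, 1607 → Nov 10, 1607: 31 days (October has 31).
Nov 10, 1607 → Dec 10, 1607: 30 days (November has 30).
Dec 10, 1607 → Jan 10, 1608: 31 days (December has 31).
Jan 10, 1608 → Feb 10, 1608: 31 days (January has 31).
Feb 10, 1608 → Mar 10, 1608: 29 days (February has 29).
Mar 10, 1608 → Apr 10, 1608: 31 days (March has 31).
Apr 10, 1608 → May 10, 1608: 30 days (April has 30).
May 10, 1608 → Jun 5, 1608: 26 days.
Total: 2856 days.

2856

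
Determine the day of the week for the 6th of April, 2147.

Thursday

Doomsday rule: the anchor day for the 2100s is Sunday. For year 47: 47÷12 = 3 r 11, and 11÷4 = 2, so 3+11+2 = 16.
Sunday + 16 ≡ Tuesday — that's 2147's doomsday.
In April the doomsday date is Apr 4.
Apr 6 is 2 days after Apr 4; 2 mod 7 = 2, so Tuesday + 2 = Thursday.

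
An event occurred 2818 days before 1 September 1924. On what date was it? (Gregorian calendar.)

December 14, 1916

−366 (one year; includes Feb 29, 1924) → Sep 1, 1923 (2452 left).
−365 (one year) → Sep 1, 1922 (2087 left).
−365 (one year) → Sep 1, 1921 (1722 left).
−365 (one year) → Sep 1, 1920 (1357 left).
−366 (one year; includes Feb 29, 1920) → Sep 1, 1919 (991 left).
−365 (one year) → Sep 1, 1918 (626 left).
−365 (one year) → Sep 1, 1917 (261 left).
−1 → Aug 31, 1917 (end of Aug, 31 days; 260 left).
−31 → Jul 31, 1917 (end of Jul, 31 days; 229 left).
−31 → Jun 30, 1917 (end of Jun, 30 days; 198 left).
−30 → May 31, 1917 (end of May, 31 days; 168 left).
−31 → Apr 30, 1917 (end of Apr, 30 days; 137 left).
−30 → Mar 31, 1917 (end of Mar, 31 days; 107 left).
−31 → Feb 28, 1917 (end of Feb, 28 days; 76 left).
−28 → Jan 31, 1917 (end of Jan, 31 days; 48 left).
−31 → Dec 31, 1916 (end of Dec, 31 days; 17 left).
−17 → Dec 14, 1916.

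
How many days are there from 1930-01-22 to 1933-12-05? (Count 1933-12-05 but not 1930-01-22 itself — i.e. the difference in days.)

Jan 22, 1930 → Jan 22, 1931: 365 days.
Jan 22, 1931 → Jan 22, 1932: 365 days.
Jan 22, 1932 → Jan 22, 1933: 366 days (Feb 29, 1932 is in that span).
Jan 22, 1933 → Feb 22, 1933: 31 days (January has 31).
Feb 22, 1933 → Mar 22, 1933: 28 days (February has 28).
Mar 22, 1933 → Apr 22, 1933: 31 days (March has 31).
Apr 22, 1933 → May 22, 1933: 30 days (April has 30).
May 22, 1933 → Jun 22, 1933: 31 days (May has 31).
Jun 22, 1933 → Jul 22, 1933: 30 days (June has 30).
Jul 22, 1933 → Aug 22, 1933: 31 days (July has 31).
Aug 22, 1933 → Sep 22, 1933: 31 days (August has 31).
Sep 22, 1933 → Oct 22, 1933: 30 days (September has 30).
Oct 22, 1933 → Nov 22, 1933: 31 days (October has 31).
Nov 22, 1933 → Dec 5, 1933: 13 days.
Total: 1413 days.

1413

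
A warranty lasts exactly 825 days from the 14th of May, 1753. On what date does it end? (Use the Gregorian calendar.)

+365 (one year) → May 14, 1754 (460 left).
+365 (one year) → May 14, 1755 (95 left).
May has 31 days: +18 → Jun 1, 1755 (77 left).
Jun has 30 days: +30 → Jul 1, 1755 (47 left).
Jul has 31 days: +31 → Aug 1, 1755 (16 left).
+16 → Aug 17, 1755.

August 17, 1755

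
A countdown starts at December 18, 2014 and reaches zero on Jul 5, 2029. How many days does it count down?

5313

Dec 18, 2014 → Dec 18, 2015: 365 days.
Dec 18, 2015 → Dec 18, 2016: 366 days (Feb 29, 2016 is in that span).
Dec 18, 2016 → Dec 18, 2017: 365 days.
Dec 18, 2017 → Dec 18, 2018: 365 days.
Dec 18, 2018 → Dec 18, 2019: 365 days.
Dec 18, 2019 → Dec 18, 2020: 366 days (Feb 29, 2020 is in that span).
Dec 18, 2020 → Dec 18, 2021: 365 days.
Dec 18, 2021 → Dec 18, 2022: 365 days.
Dec 18, 2022 → Dec 18, 2023: 365 days.
Dec 18, 2023 → Dec 18, 2024: 366 days (Feb 29, 2024 is in that span).
Dec 18, 2024 → Dec 18, 2025: 365 days.
Dec 18, 2025 → Dec 18, 2026: 365 days.
Dec 18, 2026 → Dec 18, 2027: 365 days.
Dec 18, 2027 → Dec 18, 2028: 366 days (Feb 29, 2028 is in that span).
Dec 18, 2028 → Jan 18, 2029: 31 days (December has 31).
Jan 18, 2029 → Feb 18, 2029: 31 days (January has 31).
Feb 18, 2029 → Mar 18, 2029: 28 days (February has 28).
Mar 18, 2029 → Apr 18, 2029: 31 days (March has 31).
Apr 18, 2029 → May 18, 2029: 30 days (April has 30).
May 18, 2029 → Jun 18, 2029: 31 days (May has 31).
Jun 18, 2029 → Jul 5, 2029: 17 days.
Total: 5313 days.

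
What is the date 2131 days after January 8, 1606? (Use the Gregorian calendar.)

+365 (one year) → Jan 8, 1607 (1766 left).
+365 (one year) → Jan 8, 1608 (1401 left).
+366 (one year; includes Feb 29, 1608) → Jan 8, 1609 (1035 left).
+365 (one year) → Jan 8, 1610 (670 left).
+365 (one year) → Jan 8, 1611 (305 left).
Jan has 31 days: +24 → Feb 1, 1611 (281 left).
Feb has 28 days: +28 → Mar 1, 1611 (253 left).
Mar has 31 days: +31 → Apr 1, 1611 (222 left).
Apr has 30 days: +30 → May 1, 1611 (192 left).
May has 31 days: +31 → Jun 1, 1611 (161 left).
Jun has 30 days: +30 → Jul 1, 1611 (131 left).
Jul has 31 days: +31 → Aug 1, 1611 (100 left).
Aug has 31 days: +31 → Sep 1, 1611 (69 left).
Sep has 30 days: +30 → Oct 1, 1611 (39 left).
Oct has 31 days: +31 → Nov 1, 1611 (8 left).
+8 → Nov 9, 1611.

November 9, 1611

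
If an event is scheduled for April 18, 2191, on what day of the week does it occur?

Doomsday rule: the anchor day for the 2100s is Sunday. For year 91: 91÷12 = 7 r 7, and 7÷4 = 1, so 7+7+1 = 15.
Sunday + 15 ≡ Monday — that's 2191's doomsday.
In April the doomsday date is Apr 4.
Apr 18 is 14 days after Apr 4; 14 mod 7 = 0, so Monday + 0 = Monday.

Monday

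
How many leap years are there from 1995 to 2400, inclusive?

Multiples of 4 in [1995,2400]: 102.
Of those, multiples of 100: 5 (not leap unless ÷400).
Multiples of 400: 2.
Leap years = 102 − 5 + 2 = 99.

99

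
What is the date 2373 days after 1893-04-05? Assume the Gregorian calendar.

October 4, 1899

+365 (one year) → Apr 5, 1894 (2008 left).
+365 (one year) → Apr 5, 1895 (1643 left).
+366 (one year; includes Feb 29, 1896) → Apr 5, 1896 (1277 left).
+365 (one year) → Apr 5, 1897 (912 left).
+365 (one year) → Apr 5, 1898 (547 left).
+365 (one year) → Apr 5, 1899 (182 left).
Apr has 30 days: +26 → May 1, 1899 (156 left).
May has 31 days: +31 → Jun 1, 1899 (125 left).
Jun has 30 days: +30 → Jul 1, 1899 (95 left).
Jul has 31 days: +31 → Aug 1, 1899 (64 left).
Aug has 31 days: +31 → Sep 1, 1899 (33 left).
Sep has 30 days: +30 → Oct 1, 1899 (3 left).
+3 → Oct 4, 1899.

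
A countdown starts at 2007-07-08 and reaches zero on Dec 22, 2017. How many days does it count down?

3820

Jul 8, 2007 → Jul 8, 2008: 366 days (Feb 29, 2008 is in that span).
Jul 8, 2008 → Jul 8, 2009: 365 days.
Jul 8, 2009 → Jul 8, 2010: 365 days.
Jul 8, 2010 → Jul 8, 2011: 365 days.
Jul 8, 2011 → Jul 8, 2012: 366 days (Feb 29, 2012 is in that span).
Jul 8, 2012 → Jul 8, 2013: 365 days.
Jul 8, 2013 → Jul 8, 2014: 365 days.
Jul 8, 2014 → Jul 8, 2015: 365 days.
Jul 8, 2015 → Jul 8, 2016: 366 days (Feb 29, 2016 is in that span).
Jul 8, 2016 → Jul 8, 2017: 365 days.
Jul 8, 2017 → Aug 8, 2017: 31 days (July has 31).
Aug 8, 2017 → Sep 8, 2017: 31 days (August has 31).
Sep 8, 2017 → Oct 8, 2017: 30 days (September has 30).
Oct 8, 2017 → Nov 8, 2017: 31 days (October has 31).
Nov 8, 2017 → Dec 8, 2017: 30 days (November has 30).
Dec 8, 2017 → Dec 22, 2017: 14 days.
Total: 3820 days.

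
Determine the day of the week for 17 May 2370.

Doomsday rule: the anchor day for the 2300s is Wednesday. For year 70: 70÷12 = 5 r 10, and 10÷4 = 2, so 5+10+2 = 17.
Wednesday + 17 ≡ Saturday — that's 2370's doomsday.
In May the doomsday date is May 9.
May 17 is 8 days after May 9; 8 mod 7 = 1, so Saturday + 1 = Sunday.

Sunday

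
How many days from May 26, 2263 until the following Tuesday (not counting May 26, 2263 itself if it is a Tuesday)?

May 26, 2263 is a Tuesday.
From Tuesday to the next Tuesday is 7 days.

7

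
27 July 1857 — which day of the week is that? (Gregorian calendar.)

January 1, 1857 is a Thursday.
Jan 1, 1857 → Feb 1, 1857: 31 days (January has 31).
Feb 1, 1857 → Mar 1, 1857: 28 days (February has 28).
Mar 1, 1857 → Apr 1, 1857: 31 days (March has 31).
Apr 1, 1857 → May 1, 1857: 30 days (April has 30).
May 1, 1857 → Jun 1, 1857: 31 days (May has 31).
Jun 1, 1857 → Jul 1, 1857: 30 days (June has 30).
Jul 1, 1857 → Jul 27, 1857: 26 days.
Total: 207 days.
207 mod 7 = 4, so Thursday + 4 = Monday.

Monday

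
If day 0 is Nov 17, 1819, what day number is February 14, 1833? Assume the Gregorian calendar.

4838

Nov 17, 1819 → Nov 17, 1820: 366 days (Feb 29, 1820 is in that span).
Nov 17, 1820 → Nov 17, 1821: 365 days.
Nov 17, 1821 → Nov 17, 1822: 365 days.
Nov 17, 1822 → Nov 17, 1823: 365 days.
Nov 17, 1823 → Nov 17, 1824: 366 days (Feb 29, 1824 is in that span).
Nov 17, 1824 → Nov 17, 1825: 365 days.
Nov 17, 1825 → Nov 17, 1826: 365 days.
Nov 17, 1826 → Nov 17, 1827: 365 days.
Nov 17, 1827 → Nov 17, 1828: 366 days (Feb 29, 1828 is in that span).
Nov 17, 1828 → Nov 17, 1829: 365 days.
Nov 17, 1829 → Nov 17, 1830: 365 days.
Nov 17, 1830 → Nov 17, 1831: 365 days.
Nov 17, 1831 → Nov 17, 1832: 366 days (Feb 29, 1832 is in that span).
Nov 17, 1832 → Dec 17, 1832: 30 days (November has 30).
Dec 17, 1832 → Jan 17, 1833: 31 days (December has 31).
Jan 17, 1833 → Feb 14, 1833: 28 days.
Total: 4838 days.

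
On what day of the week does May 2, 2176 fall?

Doomsday rule: the anchor day for the 2100s is Sunday. For year 76: 76÷12 = 6 r 4, and 4÷4 = 1, so 6+4+1 = 11.
Sunday + 11 ≡ Thursday — that's 2176's doomsday.
In May the doomsday date is May 9.
May 2 is 7 days before May 9; 7 mod 7 = 0, so Thursday − 0 = Thursday.

Thursday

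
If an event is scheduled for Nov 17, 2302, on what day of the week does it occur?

Doomsday rule: the anchor day for the 2300s is Wednesday. For year 02: 2÷12 = 0 r 2, and 2÷4 = 0, so 0+2+0 = 2.
Wednesday + 2 ≡ Friday — that's 2302's doomsday.
In November the doomsday date is Nov 7.
Nov 17 is 10 days after Nov 7; 10 mod 7 = 3, so Friday + 3 = Monday.

Monday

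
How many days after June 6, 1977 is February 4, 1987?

Jun 6, 1977 → Jun 6, 1978: 365 days.
Jun 6, 1978 → Jun 6, 1979: 365 days.
Jun 6, 1979 → Jun 6, 1980: 366 days (Feb 29, 1980 is in that span).
Jun 6, 1980 → Jun 6, 1981: 365 days.
Jun 6, 1981 → Jun 6, 1982: 365 days.
Jun 6, 1982 → Jun 6, 1983: 365 days.
Jun 6, 1983 → Jun 6, 1984: 366 days (Feb 29, 1984 is in that span).
Jun 6, 1984 → Jun 6, 1985: 365 days.
Jun 6, 1985 → Jun 6, 1986: 365 days.
Jun 6, 1986 → Jul 6, 1986: 30 days (June has 30).
Jul 6, 1986 → Aug 6, 1986: 31 days (July has 31).
Aug 6, 1986 → Sep 6, 1986: 31 days (August has 31).
Sep 6, 1986 → Oct 6, 1986: 30 days (September has 30).
Oct 6, 1986 → Nov 6, 1986: 31 days (October has 31).
Nov 6, 1986 → Dec 6, 1986: 30 days (November has 30).
Dec 6, 1986 → Jan 6, 1987: 31 days (December has 31).
Jan 6, 1987 → Feb 4, 1987: 29 days.
Total: 3530 days.

3530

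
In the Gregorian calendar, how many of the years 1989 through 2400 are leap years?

Multiples of 4 in [1989,2400]: 103.
Of those, multiples of 100: 5 (not leap unless ÷400).
Multiples of 400: 2.
Leap years = 103 − 5 + 2 = 100.

100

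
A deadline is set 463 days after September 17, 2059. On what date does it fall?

+366 (one year; includes Feb 29, 2060) → Sep 17, 2060 (97 left).
Sep has 30 days: +14 → Oct 1, 2060 (83 left).
Oct has 31 days: +31 → Nov 1, 2060 (52 left).
Nov has 30 days: +30 → Dec 1, 2060 (22 left).
+22 → Dec 23, 2060.

December 23, 2060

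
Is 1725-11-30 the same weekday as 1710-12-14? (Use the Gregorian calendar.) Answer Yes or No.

From Dec 14, 1710 to Nov 30, 1725 is 5465 days.
5465 mod 7 = 5, so they are different weekdays.
(Dec 14, 1710 is a Sunday; Nov 30, 1725 is a Friday.)

No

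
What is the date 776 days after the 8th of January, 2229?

February 23, 2231

+365 (one year) → Jan 8, 2230 (411 left).
+365 (one year) → Jan 8, 2231 (46 left).
Jan has 31 days: +24 → Feb 1, 2231 (22 left).
+22 → Feb 23, 2231.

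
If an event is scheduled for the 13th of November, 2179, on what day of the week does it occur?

Doomsday rule: the anchor day for the 2100s is Sunday. For year 79: 79÷12 = 6 r 7, and 7÷4 = 1, so 6+7+1 = 14.
Sunday + 14 ≡ Sunday — that's 2179's doomsday.
In November the doomsday date is Nov 7.
Nov 13 is 6 days after Nov 7; 6 mod 7 = 6, so Sunday + 6 = Saturday.

Saturday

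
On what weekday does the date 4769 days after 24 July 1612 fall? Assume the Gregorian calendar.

Thursday

Jul 24, 1612 is a Tuesday.
4769 mod 7 = 2, so 4769 days after a Tuesday is Tuesday + 2 = Thursday.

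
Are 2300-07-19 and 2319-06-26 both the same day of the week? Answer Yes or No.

From Jul 19, 2300 to Jun 26, 2319 is 6916 days.
6916 mod 7 = 0, so they are the same weekday.
(Jul 19, 2300 is a Thursday; Jun 26, 2319 is a Thursday.)

Yes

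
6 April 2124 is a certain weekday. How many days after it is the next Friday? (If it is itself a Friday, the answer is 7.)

Apr 6, 2124 is a Thursday.
From Thursday to the next Friday is 1 day.

1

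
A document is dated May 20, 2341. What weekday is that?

Tuesday

Doomsday rule: the anchor day for the 2300s is Wednesday. For year 41: 41÷12 = 3 r 5, and 5÷4 = 1, so 3+5+1 = 9.
Wednesday + 9 ≡ Friday — that's 2341's doomsday.
In May the doomsday date is May 9.
May 20 is 11 days after May 9; 11 mod 7 = 4, so Friday + 4 = Tuesday.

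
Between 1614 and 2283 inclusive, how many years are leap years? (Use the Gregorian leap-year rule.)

162

Multiples of 4 in [1614,2283]: 167.
Of those, multiples of 100: 6 (not leap unless ÷400).
Multiples of 400: 1.
Leap years = 167 − 6 + 1 = 162.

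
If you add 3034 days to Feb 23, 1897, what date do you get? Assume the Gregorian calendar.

June 16, 1905

+365 (one year) → Feb 23, 1898 (2669 left).
+365 (one year) → Feb 23, 1899 (2304 left).
+365 (one year) → Feb 23, 1900 (1939 left).
+365 (one year) → Feb 23, 1901 (1574 left).
+365 (one year) → Feb 23, 1902 (1209 left).
+365 (one year) → Feb 23, 1903 (844 left).
+365 (one year) → Feb 23, 1904 (479 left).
+366 (one year; includes Feb 29, 1904) → Feb 23, 1905 (113 left).
Feb has 28 days: +6 → Mar 1, 1905 (107 left).
Mar has 31 days: +31 → Apr 1, 1905 (76 left).
Apr has 30 days: +30 → May 1, 1905 (46 left).
May has 31 days: +31 → Jun 1, 1905 (15 left).
+15 → Jun 16, 1905.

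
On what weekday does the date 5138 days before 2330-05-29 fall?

May 29, 2330 is a Thursday.
5138 mod 7 = 0, so 5138 days before a Thursday is Thursday − 0 = Thursday.

Thursday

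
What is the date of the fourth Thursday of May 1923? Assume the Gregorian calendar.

May 24, 1923

May 1, 1923 is a Tuesday.
The first Thursday is therefore May 3 (2 days later).
The fourth Thursday is 3 + 3×7 = May 24.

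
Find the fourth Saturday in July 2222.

July 1, 2222 is a Monday.
The first Saturday is therefore July 6 (5 days later).
The fourth Saturday is 6 + 3×7 = July 27.

July 27, 2222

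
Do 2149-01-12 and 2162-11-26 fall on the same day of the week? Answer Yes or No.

From Jan 12, 2149 to Nov 26, 2162 is 5066 days.
5066 mod 7 = 5, so they are different weekdays.
(Jan 12, 2149 is a Sunday; Nov 26, 2162 is a Friday.)

No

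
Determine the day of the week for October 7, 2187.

Doomsday rule: the anchor day for the 2100s is Sunday. For year 87: 87÷12 = 7 r 3, and 3÷4 = 0, so 7+3+0 = 10.
Sunday + 10 ≡ Wednesday — that's 2187's doomsday.
In October the doomsday date is Oct 10.
Oct 7 is 3 days before Oct 10; 3 mod 7 = 3, so Wednesday − 3 = Sunday.

Sunday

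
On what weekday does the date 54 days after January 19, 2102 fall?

Tuesday

Jan 19, 2102 is a Thursday.
54 mod 7 = 5, so 54 days after a Thursday is Thursday + 5 = Tuesday.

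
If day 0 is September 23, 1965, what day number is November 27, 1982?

6274

Sep 23, 1965 → Sep 23, 1966: 365 days.
Sep 23, 1966 → Sep 23, 1967: 365 days.
Sep 23, 1967 → Sep 23, 1968: 366 days (Feb 29, 1968 is in that span).
Sep 23, 1968 → Sep 23, 1969: 365 days.
Sep 23, 1969 → Sep 23, 1970: 365 days.
Sep 23, 1970 → Sep 23, 1971: 365 days.
Sep 23, 1971 → Sep 23, 1972: 366 days (Feb 29, 1972 is in that span).
Sep 23, 1972 → Sep 23, 1973: 365 days.
Sep 23, 1973 → Sep 23, 1974: 365 days.
Sep 23, 1974 → Sep 23, 1975: 365 days.
Sep 23, 1975 → Sep 23, 1976: 366 days (Feb 29, 1976 is in that span).
Sep 23, 1976 → Sep 23, 1977: 365 days.
Sep 23, 1977 → Sep 23, 1978: 365 days.
Sep 23, 1978 → Sep 23, 1979: 365 days.
Sep 23, 1979 → Sep 23, 1980: 366 days (Feb 29, 1980 is in that span).
Sep 23, 1980 → Sep 23, 1981: 365 days.
Sep 23, 1981 → Sep 23, 1982: 365 days.
Sep 23, 1982 → Oct 23, 1982: 30 days (September has 30).
Oct 23, 1982 → Nov 23, 1982: 31 days (October has 31).
Nov 23, 1982 → Nov 27, 1982: 4 days.
Total: 6274 days.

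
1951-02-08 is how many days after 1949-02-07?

Feb 7, 1949 → Feb 7, 1950: 365 days.
Feb 7, 1950 → Mar 7, 1950: 28 days (February has 28).
Mar 7, 1950 → Apr 7, 1950: 31 days (March has 31).
Apr 7, 1950 → May 7, 1950: 30 days (April has 30).
May 7, 1950 → Jun 7, 1950: 31 days (May has 31).
Jun 7, 1950 → Jul 7, 1950: 30 days (June has 30).
Jul 7, 1950 → Aug 7, 1950: 31 days (July has 31).
Aug 7, 1950 → Sep 7, 1950: 31 days (August has 31).
Sep 7, 1950 → Oct 7, 1950: 30 days (September has 30).
Oct 7, 1950 → Nov 7, 1950: 31 days (October has 31).
Nov 7, 1950 → Dec 7, 1950: 30 days (November has 30).
Dec 7, 1950 → Jan 7, 1951: 31 days (December has 31).
Jan 7, 1951 → Feb 7, 1951: 31 days (January has 31).
Feb 7, 1951 → Feb 8, 1951: 1 days.
Total: 731 days.

731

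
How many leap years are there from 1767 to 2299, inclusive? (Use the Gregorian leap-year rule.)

Multiples of 4 in [1767,2299]: 133.
Of those, multiples of 100: 5 (not leap unless ÷400).
Multiples of 400: 1.
Leap years = 133 − 5 + 1 = 129.

129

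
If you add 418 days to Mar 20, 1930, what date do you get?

+365 (one year) → Mar 20, 1931 (53 left).
Mar has 31 days: +12 → Apr 1, 1931 (41 left).
Apr has 30 days: +30 → May 1, 1931 (11 left).
+11 → May 12, 1931.

May 12, 1931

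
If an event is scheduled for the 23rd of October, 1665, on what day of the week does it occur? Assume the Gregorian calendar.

Doomsday rule: the anchor day for the 1600s is Tuesday. For year 65: 65÷12 = 5 r 5, and 5÷4 = 1, so 5+5+1 = 11.
Tuesday + 11 ≡ Saturday — that's 1665's doomsday.
In October the doomsday date is Oct 10.
Oct 23 is 13 days after Oct 10; 13 mod 7 = 6, so Saturday + 6 = Friday.

Friday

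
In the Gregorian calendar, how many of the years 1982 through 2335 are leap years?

85

Multiples of 4 in [1982,2335]: 88.
Of those, multiples of 100: 4 (not leap unless ÷400).
Multiples of 400: 1.
Leap years = 88 − 4 + 1 = 85.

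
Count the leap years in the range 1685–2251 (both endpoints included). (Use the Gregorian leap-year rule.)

Multiples of 4 in [1685,2251]: 141.
Of those, multiples of 100: 6 (not leap unless ÷400).
Multiples of 400: 1.
Leap years = 141 − 6 + 1 = 136.

136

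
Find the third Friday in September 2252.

September 1, 2252 is a Wednesday.
The first Friday is therefore September 3 (2 days later).
The third Friday is 3 + 2×7 = September 17.

September 17, 2252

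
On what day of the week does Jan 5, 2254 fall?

Thursday

Doomsday rule: the anchor day for the 2200s is Friday. For year 54: 54÷12 = 4 r 6, and 6÷4 = 1, so 4+6+1 = 11.
Friday + 11 ≡ Tuesday — that's 2254's doomsday.
In January the doomsday date is Jan 3 (2254 is not a leap year).
Jan 5 is 2 days after Jan 3; 2 mod 7 = 2, so Tuesday + 2 = Thursday.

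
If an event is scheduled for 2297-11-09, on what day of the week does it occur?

Doomsday rule: the anchor day for the 2200s is Friday. For year 97: 97÷12 = 8 r 1, and 1÷4 = 0, so 8+1+0 = 9.
Friday + 9 ≡ Sunday — that's 2297's doomsday.
In November the doomsday date is Nov 7.
Nov 9 is 2 days after Nov 7; 2 mod 7 = 2, so Sunday + 2 = Tuesday.

Tuesday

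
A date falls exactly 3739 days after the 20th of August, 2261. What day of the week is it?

Aug 20, 2261 is a Tuesday.
3739 mod 7 = 1, so 3739 days after a Tuesday is Tuesday + 1 = Wednesday.

Wednesday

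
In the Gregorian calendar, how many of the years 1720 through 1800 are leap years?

Multiples of 4 in [1720,1800]: 21.
Of those, multiples of 100: 1 (not leap unless ÷400).
Multiples of 400: 0.
Leap years = 21 − 1 + 0 = 20.

20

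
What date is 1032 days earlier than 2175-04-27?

−365 (one year) → Apr 27, 2174 (667 left).
−365 (one year) → Apr 27, 2173 (302 left).
−27 → Mar 31, 2173 (end of Mar, 31 days; 275 left).
−31 → Feb 28, 2173 (end of Feb, 28 days; 244 left).
−28 → Jan 31, 2173 (end of Jan, 31 days; 216 left).
−31 → Dec 31, 2172 (end of Dec, 31 days; 185 left).
−31 → Nov 30, 2172 (end of Nov, 30 days; 154 left).
−30 → Oct 31, 2172 (end of Oct, 31 days; 124 left).
−31 → Sep 30, 2172 (end of Sep, 30 days; 93 left).
−30 → Aug 31, 2172 (end of Aug, 31 days; 63 left).
−31 → Jul 31, 2172 (end of Jul, 31 days; 32 left).
−31 → Jun 30, 2172 (end of Jun, 30 days; 1 left).
−1 → Jun 29, 2172.

June 29, 2172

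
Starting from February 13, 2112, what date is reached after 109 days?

Feb has 29 days: +17 → Mar 1, 2112 (92 left).
Mar has 31 days: +31 → Apr 1, 2112 (61 left).
Apr has 30 days: +30 → May 1, 2112 (31 left).
May has 31 days: +31 → Jun 1, 2112 (0 left).

June 1, 2112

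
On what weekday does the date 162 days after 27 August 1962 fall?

Tuesday

First find the weekday of Aug 27, 1962. Doomsday rule: the anchor day for the 1900s is Wednesday. For year 62: 62÷12 = 5 r 2, and 2÷4 = 0, so 5+2+0 = 7.
Wednesday + 7 ≡ Wednesday — that's 1962's doomsday.
In August the doomsday date is Aug 8.
Aug 27 is 19 days after Aug 8; 19 mod 7 = 5, so Wednesday + 5 = Monday.
162 mod 7 = 1, so 162 days after a Monday is Monday + 1 = Tuesday.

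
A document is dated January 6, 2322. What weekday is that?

Friday

Doomsday rule: the anchor day for the 2300s is Wednesday. For year 22: 22÷12 = 1 r 10, and 10÷4 = 2, so 1+10+2 = 13.
Wednesday + 13 ≡ Tuesday — that's 2322's doomsday.
In January the doomsday date is Jan 3 (2322 is not a leap year).
Jan 6 is 3 days after Jan 3; 3 mod 7 = 3, so Tuesday + 3 = Friday.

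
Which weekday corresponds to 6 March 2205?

Doomsday rule: the anchor day for the 2200s is Friday. For year 05: 5÷12 = 0 r 5, and 5÷4 = 1, so 0+5+1 = 6.
Friday + 6 ≡ Thursday — that's 2205's doomsday.
In March the doomsday date is Mar 14.
Mar 6 is 8 days before Mar 14; 8 mod 7 = 1, so Thursday − 1 = Wednesday.

Wednesday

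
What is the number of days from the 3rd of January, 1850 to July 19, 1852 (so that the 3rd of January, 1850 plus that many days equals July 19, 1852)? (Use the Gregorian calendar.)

Jan 3, 1850 → Jan 3, 1851: 365 days.
Jan 3, 1851 → Jan 3, 1852: 365 days.
Jan 3, 1852 → Feb 3, 1852: 31 days (January has 31).
Feb 3, 1852 → Mar 3, 1852: 29 days (February has 29).
Mar 3, 1852 → Apr 3, 1852: 31 days (March has 31).
Apr 3, 1852 → May 3, 1852: 30 days (April has 30).
May 3, 1852 → Jun 3, 1852: 31 days (May has 31).
Jun 3, 1852 → Jul 3, 1852: 30 days (June has 30).
Jul 3, 1852 → Jul 19, 1852: 16 days.
Total: 928 days.

928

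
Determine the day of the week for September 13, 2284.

Saturday

Doomsday rule: the anchor day for the 2200s is Friday. For year 84: 84÷12 = 7 r 0, and 0÷4 = 0, so 7+0+0 = 7.
Friday + 7 ≡ Friday — that's 2284's doomsday.
In September the doomsday date is Sep 5.
Sep 13 is 8 days after Sep 5; 8 mod 7 = 1, so Friday + 1 = Saturday.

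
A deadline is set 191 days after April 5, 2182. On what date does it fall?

Apr has 30 days: +26 → May 1, 2182 (165 left).
May has 31 days: +31 → Jun 1, 2182 (134 left).
Jun has 30 days: +30 → Jul 1, 2182 (104 left).
Jul has 31 days: +31 → Aug 1, 2182 (73 left).
Aug has 31 days: +31 → Sep 1, 2182 (42 left).
Sep has 30 days: +30 → Oct 1, 2182 (12 left).
+12 → Oct 13, 2182.

October 13, 2182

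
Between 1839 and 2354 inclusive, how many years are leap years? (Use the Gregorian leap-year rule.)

Multiples of 4 in [1839,2354]: 129.
Of those, multiples of 100: 5 (not leap unless ÷400).
Multiples of 400: 1.
Leap years = 129 − 5 + 1 = 125.

125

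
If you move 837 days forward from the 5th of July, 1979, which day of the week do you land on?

Monday

Jul 5, 1979 is a Thursday.
837 mod 7 = 4, so 837 days after a Thursday is Thursday + 4 = Monday.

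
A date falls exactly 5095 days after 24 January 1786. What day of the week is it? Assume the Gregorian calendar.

Jan 24, 1786 is a Tuesday.
5095 mod 7 = 6, so 5095 days after a Tuesday is Tuesday + 6 = Monday.

Monday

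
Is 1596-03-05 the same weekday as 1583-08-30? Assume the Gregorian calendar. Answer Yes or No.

Yes

From Aug 30, 1583 to Mar 5, 1596 is 4571 days.
4571 mod 7 = 0, so they are the same weekday.
(Aug 30, 1583 is a Tuesday; Mar 5, 1596 is a Tuesday.)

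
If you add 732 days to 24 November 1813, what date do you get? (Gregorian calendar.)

November 26, 1815

+365 (one year) → Nov 24, 1814 (367 left).
Nov has 30 days: +7 → Dec 1, 1814 (360 left).
Dec has 31 days: +31 → Jan 1, 1815 (329 left).
Jan has 31 days: +31 → Feb 1, 1815 (298 left).
Feb has 28 days: +28 → Mar 1, 1815 (270 left).
Mar has 31 days: +31 → Apr 1, 1815 (239 left).
Apr has 30 days: +30 → May 1, 1815 (209 left).
May has 31 days: +31 → Jun 1, 1815 (178 left).
Jun has 30 days: +30 → Jul 1, 1815 (148 left).
Jul has 31 days: +31 → Aug 1, 1815 (117 left).
Aug has 31 days: +31 → Sep 1, 1815 (86 left).
Sep has 30 days: +30 → Oct 1, 1815 (56 left).
Oct has 31 days: +31 → Nov 1, 1815 (25 left).
+25 → Nov 26, 1815.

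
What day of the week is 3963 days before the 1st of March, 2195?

Saturday

First find the weekday of Mar 1, 2195. Doomsday rule: the anchor day for the 2100s is Sunday. For year 95: 95÷12 = 7 r 11, and 11÷4 = 2, so 7+11+2 = 20.
Sunday + 20 ≡ Saturday — that's 2195's doomsday.
In March the doomsday date is Mar 14.
Mar 1 is 13 days before Mar 14; 13 mod 7 = 6, so Saturday − 6 = Sunday.
3963 mod 7 = 1, so 3963 days before a Sunday is Sunday − 1 = Saturday.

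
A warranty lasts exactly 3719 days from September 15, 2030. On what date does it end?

November 20, 2040

+365 (one year) → Sep 15, 2031 (3354 left).
+366 (one year; includes Feb 29, 2032) → Sep 15, 2032 (2988 left).
+365 (one year) → Sep 15, 2033 (2623 left).
+365 (one year) → Sep 15, 2034 (2258 left).
+365 (one year) → Sep 15, 2035 (1893 left).
+366 (one year; includes Feb 29, 2036) → Sep 15, 2036 (1527 left).
+365 (one year) → Sep 15, 2037 (1162 left).
+365 (one year) → Sep 15, 2038 (797 left).
+365 (one year) → Sep 15, 2039 (432 left).
+366 (one year; includes Feb 29, 2040) → Sep 15, 2040 (66 left).
Sep has 30 days: +16 → Oct 1, 2040 (50 left).
Oct has 31 days: +31 → Nov 1, 2040 (19 left).
+19 → Nov 20, 2040.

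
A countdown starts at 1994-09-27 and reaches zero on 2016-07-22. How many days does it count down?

7969

Sep 27, 1994 → Sep 27, 1995: 365 days.
Sep 27, 1995 → Sep 27, 1996: 366 days (Feb 29, 1996 is in that span).
Sep 27, 1996 → Sep 27, 1997: 365 days.
Sep 27, 1997 → Sep 27, 1998: 365 days.
Sep 27, 1998 → Sep 27, 1999: 365 days.
Sep 27, 1999 → Sep 27, 2000: 366 days (Feb 29, 2000 is in that span).
Sep 27, 2000 → Sep 27, 2001: 365 days.
Sep 27, 2001 → Sep 27, 2002: 365 days.
Sep 27, 2002 → Sep 27, 2003: 365 days.
Sep 27, 2003 → Sep 27, 2004: 366 days (Feb 29, 2004 is in that span).
Sep 27, 2004 → Sep 27, 2005: 365 days.
Sep 27, 2005 → Sep 27, 2006: 365 days.
Sep 27, 2006 → Sep 27, 2007: 365 days.
Sep 27, 2007 → Sep 27, 2008: 366 days (Feb 29, 2008 is in that span).
Sep 27, 2008 → Sep 27, 2009: 365 days.
Sep 27, 2009 → Sep 27, 2010: 365 days.
Sep 27, 2010 → Sep 27, 2011: 365 days.
Sep 27, 2011 → Sep 27, 2012: 366 days (Feb 29, 2012 is in that span).
Sep 27, 2012 → Sep 27, 2013: 365 days.
Sep 27, 2013 → Sep 27, 2014: 365 days.
Sep 27, 2014 → Sep 27, 2015: 365 days.
Sep 27, 2015 → Oct 27, 2015: 30 days (September has 30).
Oct 27, 2015 → Nov 27, 2015: 31 days (October has 31).
Nov 27, 2015 → Dec 27, 2015: 30 days (November has 30).
Dec 27, 2015 → Jan 27, 2016: 31 days (December has 31).
Jan 27, 2016 → Feb 27, 2016: 31 days (January has 31).
Feb 27, 2016 → Mar 27, 2016: 29 days (February has 29).
Mar 27, 2016 → Apr 27, 2016: 31 days (March has 31).
Apr 27, 2016 → May 27, 2016: 30 days (April has 30).
May 27, 2016 → Jun 27, 2016: 31 days (May has 31).
Jun 27, 2016 → Jul 22, 2016: 25 days.
Total: 7969 days.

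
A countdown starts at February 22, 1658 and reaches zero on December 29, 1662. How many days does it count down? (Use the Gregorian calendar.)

Feb 22, 1658 → Feb 22, 1659: 365 days.
Feb 22, 1659 → Feb 22, 1660: 365 days.
Feb 22, 1660 → Feb 22, 1661: 366 days (Feb 29, 1660 is in that span).
Feb 22, 1661 → Feb 22, 1662: 365 days.
Feb 22, 1662 → Mar 22, 1662: 28 days (February has 28).
Mar 22, 1662 → Apr 22, 1662: 31 days (March has 31).
Apr 22, 1662 → May 22, 1662: 30 days (April has 30).
May 22, 1662 → Jun 22, 1662: 31 days (May has 31).
Jun 22, 1662 → Jul 22, 1662: 30 days (June has 30).
Jul 22, 1662 → Aug 22, 1662: 31 days (July has 31).
Aug 22, 1662 → Sep 22, 1662: 31 days (August has 31).
Sep 22, 1662 → Oct 22, 1662: 30 days (September has 30).
Oct 22, 1662 → Nov 22, 1662: 31 days (October has 31).
Nov 22, 1662 → Dec 22, 1662: 30 days (November has 30).
Dec 22, 1662 → Dec 29, 1662: 7 days.
Total: 1771 days.

1771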